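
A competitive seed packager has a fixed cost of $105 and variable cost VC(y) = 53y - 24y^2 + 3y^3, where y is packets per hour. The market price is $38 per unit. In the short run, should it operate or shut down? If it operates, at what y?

Strip out fixed cost: VC = 53y - 24y^2 + 3y^3. Then AVC = 53 - 24y + 3y^2 and MC = 53 - 48y + 9y^2.
AVC hits its minimum where MC = AVC, at y = 4, giving min AVC = 53 - 24·4 + 3·4^2 = $5.
Since P = $38 ≥ min AVC = $5, price covers variable cost and the firm should produce.
Set P = MC: 38 = 53 - 48y + 9y^2 → 15 - 48y + 9y^2 = 0. The roots are y = 1/3 and y = 5; the profit-maximizing output is on the rising part of MC, so y* = 5.
Check: AVC at y = 5 is $8 ≤ P, so revenue covers variable cost.
Profit = P·y − TC = 38·5 − 145 = $45.

Produce at y = 5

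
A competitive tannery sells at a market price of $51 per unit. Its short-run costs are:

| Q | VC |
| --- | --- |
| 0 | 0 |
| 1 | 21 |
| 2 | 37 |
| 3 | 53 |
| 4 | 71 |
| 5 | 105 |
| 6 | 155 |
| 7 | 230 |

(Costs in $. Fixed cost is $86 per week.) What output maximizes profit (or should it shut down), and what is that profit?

Q = 6; profit = $65

Profit at each row (π = 51Q − TC): Q=0: -86; Q=1: -56; Q=2: -21; Q=3: 14; Q=4: 47; Q=5: 64; Q=6: 65; Q=7: 41.
Profit is maximized at Q = 6. AVC there is 155/6 = $25.83 ≤ P, so producing beats shutting down (which would give -$86).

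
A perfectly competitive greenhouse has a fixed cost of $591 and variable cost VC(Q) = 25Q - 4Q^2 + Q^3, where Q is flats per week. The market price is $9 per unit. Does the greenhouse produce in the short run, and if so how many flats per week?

Strip out fixed cost: VC = 25Q - 4Q^2 + Q^3. Then AVC = 25 - 4Q + Q^2 and MC = 25 - 8Q + 3Q^2.
The AVC parabola has its vertex at Q = 4/2 = 2, where AVC = 25 - 4·2 + 2^2 = $21.
P = $9 lies below min AVC = $21; no output level covers variable cost.
Best response: produce nothing and absorb the $591 fixed cost.

Shut down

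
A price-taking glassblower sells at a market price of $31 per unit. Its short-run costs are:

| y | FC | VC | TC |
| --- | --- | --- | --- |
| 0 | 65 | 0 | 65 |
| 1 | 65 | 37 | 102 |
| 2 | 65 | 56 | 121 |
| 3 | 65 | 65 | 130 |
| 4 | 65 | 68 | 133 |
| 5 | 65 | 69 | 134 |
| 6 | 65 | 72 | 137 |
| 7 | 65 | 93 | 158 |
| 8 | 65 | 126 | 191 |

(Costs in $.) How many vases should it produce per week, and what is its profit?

y = 7; profit = $59

Tabulate TR − TC: y=0: -65; y=1: -71; y=2: -59; y=3: -37; y=4: -9; y=5: 21; y=6: 49; y=7: 59; y=8: 57.
Profit is maximized at y = 7. AVC there is 93/7 = $13.29 ≤ P, so producing beats shutting down (which would give -$65).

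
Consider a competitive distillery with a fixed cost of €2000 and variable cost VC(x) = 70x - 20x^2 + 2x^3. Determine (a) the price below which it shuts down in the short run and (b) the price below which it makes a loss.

AVC = 70 - 20x + 2x^2; minimized at x = 5, giving min AVC = €20. That is the shutdown price.
ATC = 2000/x + 70 - 20x + 2x^2. Setting dATC/dx = −2000/x^2 − 20 + 4x = 0 gives x = 10 (since 4·10^3 − 20·10^2 = 2000).
min ATC = 2000/10 + 70 − 20·10 + 2·10^2 = €270. That is the break-even price.
Between these two prices the firm operates at a loss; above €270 it earns a profit.

Shutdown price = €20; break-even price = €270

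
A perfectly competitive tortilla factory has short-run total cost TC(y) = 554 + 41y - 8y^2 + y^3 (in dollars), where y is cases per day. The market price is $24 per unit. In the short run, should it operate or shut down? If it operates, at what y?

Shut down

From TC, MC = TC'(y) = 41 - 16y + 3y^2 and AVC = VC/y = 41 - 8y + y^2.
AVC is minimized where dAVC/dy = -8 + 2y = 0, at y = 4; min AVC = 41 - 8·4 + 4^2 = $25.
P = $24 lies below min AVC = $25; no output level covers variable cost.
The firm minimizes its loss by shutting down and losing only its fixed cost of $554.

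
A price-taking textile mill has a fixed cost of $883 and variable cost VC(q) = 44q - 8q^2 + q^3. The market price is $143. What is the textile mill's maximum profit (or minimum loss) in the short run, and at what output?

AVC = 44 - 8q + q^2; min AVC = $28 at q = 4. Since P = $143 ≥ min AVC, the firm produces.
MC = 44 - 16q + 3q^2. Setting P = MC and taking the root on the rising branch gives q* = 9.
TR = 143·9 = 1287. TC = 883 + 477 = 1360. Profit = 1287 − 1360 = -$73.
By producing, the firm covers all variable cost plus $810 of fixed cost; shutting down would lose the full $883.

Profit = -$73 at q = 9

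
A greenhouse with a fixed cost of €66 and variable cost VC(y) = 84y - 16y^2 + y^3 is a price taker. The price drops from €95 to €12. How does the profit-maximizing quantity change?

Output falls from 11 to 0 (the firm shuts down)

MC = 84 - 32y + 3y^2; the shutdown threshold is min AVC = €20 (at y = 8).
At P = €95 ≥ min AVC, set P = MC on the rising branch: y = 11.
At P = €12 < min AVC = €20, price no longer covers variable cost at any output, so the firm shuts down: y = 0.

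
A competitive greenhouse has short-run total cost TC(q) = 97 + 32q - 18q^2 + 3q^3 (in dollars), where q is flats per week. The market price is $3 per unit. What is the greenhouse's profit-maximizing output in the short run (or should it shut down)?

Shut down

Variable cost is VC = 32q - 18q^2 + 3q^3, so AVC = VC/q = 32 - 18q + 3q^2 and MC = dTC/dq = 32 - 36q + 9q^2.
AVC is minimized where dAVC/dq = -18 + 6q = 0, at q = 3; min AVC = 32 - 18·3 + 3·3^2 = $5.
Since P = $3 < min AVC = $5, price fails to cover variable cost at any output.
Best response: produce nothing and absorb the $97 fixed cost.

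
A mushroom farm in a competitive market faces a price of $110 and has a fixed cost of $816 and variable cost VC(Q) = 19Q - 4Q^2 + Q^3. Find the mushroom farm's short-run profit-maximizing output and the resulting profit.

Profit = -$326 at Q = 7

AVC = 19 - 4Q + Q^2; min AVC = $15 at Q = 2. Since P = $110 ≥ min AVC, the firm produces.
MC = 19 - 8Q + 3Q^2. Setting P = MC and taking the root on the rising branch gives Q* = 7.
TR = 110·7 = 770. TC = 816 + 280 = 1096. Profit = 770 − 1096 = -$326.
By producing, the firm covers all variable cost plus $490 of fixed cost; shutting down would lose the full $816.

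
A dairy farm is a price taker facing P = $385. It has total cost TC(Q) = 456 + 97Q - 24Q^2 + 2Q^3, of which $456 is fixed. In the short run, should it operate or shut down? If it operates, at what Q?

Strip out fixed cost: VC = 97Q - 24Q^2 + 2Q^3. Then AVC = 97 - 24Q + 2Q^2 and MC = 97 - 48Q + 6Q^2.
AVC hits its minimum where MC = AVC, at Q = 6, giving min AVC = 97 - 24·6 + 2·6^2 = $25.
Because $385 ≥ $25, revenue can cover variable cost; the firm operates.
Set P = MC: 385 = 97 - 48Q + 6Q^2 → -288 - 48Q + 6Q^2 = 0. The roots are Q = -4 and Q = 12; the profit-maximizing output is on the rising part of MC, so Q* = 12.
Check: AVC at Q = 12 is $97 ≤ P, so revenue covers variable cost.
Profit = P·Q − TC = 385·12 − 1620 = $3000.

Produce at Q = 12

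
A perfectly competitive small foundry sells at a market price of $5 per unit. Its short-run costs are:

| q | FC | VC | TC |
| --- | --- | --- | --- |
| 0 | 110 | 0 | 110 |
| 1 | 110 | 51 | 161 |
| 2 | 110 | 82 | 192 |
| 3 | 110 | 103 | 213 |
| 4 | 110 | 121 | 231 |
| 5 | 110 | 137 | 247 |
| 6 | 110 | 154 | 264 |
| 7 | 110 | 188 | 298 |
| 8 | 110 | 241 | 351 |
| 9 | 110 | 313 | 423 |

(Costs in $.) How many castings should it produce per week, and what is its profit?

Tabulate TR − TC: q=0: -110; q=1: -156; q=2: -182; q=3: -198; q=4: -211; q=5: -222; q=6: -234; q=7: -263; q=8: -311; q=9: -378.
Profit is highest at q = 0. Equivalently, the lowest AVC in the table is 154/6 ≈ $25.67 at q = 6, and P = $5 falls below it — price never covers variable cost, so the firm shuts down and loses only its fixed cost.

q = 0 (shut down); profit = -$110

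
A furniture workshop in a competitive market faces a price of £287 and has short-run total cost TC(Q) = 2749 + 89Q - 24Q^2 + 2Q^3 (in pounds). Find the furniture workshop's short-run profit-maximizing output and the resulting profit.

AVC = 89 - 24Q + 2Q^2 has its minimum £17 at Q = 6; price £287 clears that bar, so the firm operates.
With MC = 89 - 48Q + 6Q^2, P = MC on the upward-sloping part at Q* = 11.
TR = 287·11 = 3157. TC = 2749 + 737 = 3486. Profit = 3157 − 3486 = -£329.
Shutting down would mean losing the fixed cost of £2749, so operating at a loss of £329 is better by £2420.

Profit = -£329 at Q = 11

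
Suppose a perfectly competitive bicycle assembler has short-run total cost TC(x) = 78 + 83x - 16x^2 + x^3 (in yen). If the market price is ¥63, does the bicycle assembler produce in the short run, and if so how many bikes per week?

Strip out fixed cost: VC = 83x - 16x^2 + x^3. Then AVC = 83 - 16x + x^2 and MC = 83 - 32x + 3x^2.
The AVC parabola has its vertex at x = 16/2 = 8, where AVC = 83 - 16·8 + 8^2 = ¥19.
Because ¥63 ≥ ¥19, revenue can cover variable cost; the firm operates.
P = MC gives 20 - 32x + 3x^2 = 0, with roots 2/3 and 10. Take the larger (rising MC): x* = 10.
Check: AVC at x = 10 is ¥23 ≤ P, so revenue covers variable cost.
Profit = P·x − TC = 63·10 − 308 = ¥322.

Produce at x = 10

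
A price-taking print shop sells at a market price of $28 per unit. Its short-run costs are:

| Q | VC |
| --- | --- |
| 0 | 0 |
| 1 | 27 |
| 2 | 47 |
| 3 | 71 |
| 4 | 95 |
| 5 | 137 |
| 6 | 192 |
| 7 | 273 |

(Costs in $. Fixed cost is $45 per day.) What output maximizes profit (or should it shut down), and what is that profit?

Profit at each row (π = 28Q − TC): Q=0: -45; Q=1: -44; Q=2: -36; Q=3: -32; Q=4: -28; Q=5: -42; Q=6: -69; Q=7: -122.
Profit is maximized at Q = 4. AVC there is 95/4 = $23.75 ≤ P, so producing beats shutting down (which would give -$45).

Q = 4; profit = -$28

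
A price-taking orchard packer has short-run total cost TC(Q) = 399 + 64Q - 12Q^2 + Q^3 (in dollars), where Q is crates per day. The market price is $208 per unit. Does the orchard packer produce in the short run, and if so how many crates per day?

Produce at Q = 12

Strip out fixed cost: VC = 64Q - 12Q^2 + Q^3. Then AVC = 64 - 12Q + Q^2 and MC = 64 - 24Q + 3Q^2.
The AVC parabola has its vertex at Q = 12/2 = 6, where AVC = 64 - 12·6 + 6^2 = $28.
Because $208 ≥ $28, revenue can cover variable cost; the firm operates.
Solving P = MC: -144 - 24Q + 3Q^2 = 0 ⇒ Q = -4 or 12. On the upward-sloping branch, Q* = 12.
Check: AVC at Q = 12 is $64 ≤ P, so revenue covers variable cost.
Profit = P·Q − TC = 208·12 − 1167 = $1329.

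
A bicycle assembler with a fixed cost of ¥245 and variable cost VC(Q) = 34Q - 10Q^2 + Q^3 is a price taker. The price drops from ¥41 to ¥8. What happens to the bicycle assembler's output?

Output falls from 7 to 0 (the firm shuts down)

AVC = 34 - 10Q + Q^2, minimized at Q = 5 where min AVC = ¥9. MC = 34 - 20Q + 3Q^2.
With P = ¥41 above the shutdown price, P = MC gives Q = 7.
At P = ¥8 < min AVC = ¥9, price no longer covers variable cost at any output, so the firm shuts down: Q = 0.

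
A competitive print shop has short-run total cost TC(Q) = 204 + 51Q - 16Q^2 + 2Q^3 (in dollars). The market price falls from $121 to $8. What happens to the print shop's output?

MC = 51 - 32Q + 6Q^2; the shutdown threshold is min AVC = $19 (at Q = 4).
At P = $121 ≥ min AVC, set P = MC on the rising branch: Q = 7.
At P = $8 < min AVC = $19, price no longer covers variable cost at any output, so the firm shuts down: Q = 0.

Output falls from 7 to 0 (the firm shuts down)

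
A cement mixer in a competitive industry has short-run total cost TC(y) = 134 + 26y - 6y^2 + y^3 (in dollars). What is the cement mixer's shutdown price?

Short-run supply begins at min AVC. From VC = 26y - 6y^2 + y^3, AVC = 26 - 6y + y^2.
At the minimum of AVC, MC = AVC. MC = 26 - 12y + 3y^2; setting MC = AVC gives 2y^2 - 6y = 0, so y = 3. min AVC = 17.
So the shutdown price is $17.

$17 per unit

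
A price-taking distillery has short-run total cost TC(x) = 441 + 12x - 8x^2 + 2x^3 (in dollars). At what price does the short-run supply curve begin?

$4 per unit

The firm shuts down when price falls below the minimum of average variable cost. AVC = VC/x = 12 - 8x + 2x^2.
dAVC/dx = -8 + 4x = 0 gives x = 2. min AVC = 12 - 8·2 + 2·2^2 = 4.
For P < $4 the firm produces nothing.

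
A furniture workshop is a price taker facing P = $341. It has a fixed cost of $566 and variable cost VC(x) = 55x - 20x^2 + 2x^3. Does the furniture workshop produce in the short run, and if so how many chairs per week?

Variable cost is VC = 55x - 20x^2 + 2x^3, so AVC = VC/x = 55 - 20x + 2x^2 and MC = dTC/dx = 55 - 40x + 6x^2.
AVC is minimized where dAVC/dx = -20 + 4x = 0, at x = 5; min AVC = 55 - 20·5 + 2·5^2 = $5.
Since P = $341 ≥ min AVC = $5, price covers variable cost and the firm should produce.
Set P = MC: 341 = 55 - 40x + 6x^2 → -286 - 40x + 6x^2 = 0. The roots are x = -13/3 and x = 11; the profit-maximizing output is on the rising part of MC, so x* = 11.
Check: AVC at x = 11 is $77 ≤ P, so revenue covers variable cost.
Profit = P·x − TC = 341·11 − 1413 = $2338.

Produce at x = 11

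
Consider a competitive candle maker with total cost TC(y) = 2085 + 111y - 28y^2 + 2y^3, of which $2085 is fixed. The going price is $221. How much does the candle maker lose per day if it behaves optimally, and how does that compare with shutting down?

AVC = 111 - 28y + 2y^2 has its minimum $13 at y = 7; price $221 clears that bar, so the firm operates.
MC = 111 - 56y + 6y^2. Setting P = MC and taking the root on the rising branch gives y* = 11.
TR = 221·11 = 2431. TC = 2085 + 495 = 2580. Profit = 2431 − 2580 = -$149.
That loss of $149 beats the $2085 the firm would lose by shutting down; producing recovers $1936 of fixed cost.

Profit = -$149 at y = 11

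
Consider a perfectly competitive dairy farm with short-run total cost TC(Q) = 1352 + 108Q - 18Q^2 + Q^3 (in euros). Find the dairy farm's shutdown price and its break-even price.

AVC = 108 - 18Q + Q^2; minimized at Q = 9, giving min AVC = €27. That is the shutdown price.
ATC = 1352/Q + 108 - 18Q + Q^2. Setting dATC/dQ = −1352/Q^2 − 18 + 2Q = 0 gives Q = 13 (since 2·13^3 − 18·13^2 = 1352).
min ATC = 1352/13 + 108 − 18·13 + 13^2 = €147. That is the break-even price.
For €27 ≤ P < €147 the firm produces at a loss; below €27 it shuts down.

Shutdown price = €27; break-even price = €147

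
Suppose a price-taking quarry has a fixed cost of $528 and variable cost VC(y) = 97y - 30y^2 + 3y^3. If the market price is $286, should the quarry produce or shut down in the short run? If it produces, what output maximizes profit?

Variable cost is VC = 97y - 30y^2 + 3y^3, so AVC = VC/y = 97 - 30y + 3y^2 and MC = dTC/dy = 97 - 60y + 9y^2.
AVC hits its minimum where MC = AVC, at y = 5, giving min AVC = 97 - 30·5 + 3·5^2 = $22.
P = $286 exceeds min AVC = $22, so the firm stays open.
Solving P = MC: -189 - 60y + 9y^2 = 0 ⇒ y = -7/3 or 9. On the upward-sloping branch, y* = 9.
Check: AVC at y = 9 is $70 ≤ P, so revenue covers variable cost.
Profit = P·y − TC = 286·9 − 1158 = $1416.

Produce at y = 9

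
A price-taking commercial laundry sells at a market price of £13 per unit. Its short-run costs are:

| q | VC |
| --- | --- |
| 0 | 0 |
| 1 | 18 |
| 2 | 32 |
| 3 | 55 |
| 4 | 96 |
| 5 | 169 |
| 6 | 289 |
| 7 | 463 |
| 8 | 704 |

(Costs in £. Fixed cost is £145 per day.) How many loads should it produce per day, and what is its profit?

q = 0 (shut down); profit = -£145

Compute π = P·q − TC at each output: q=0: -145; q=1: -150; q=2: -151; q=3: -161; q=4: -189; q=5: -249; q=6: -356; q=7: -517; q=8: -745.
Profit is highest at q = 0. Equivalently, the lowest AVC in the table is 32/2 ≈ £16 at q = 2, and P = £13 falls below it — price never covers variable cost, so the firm shuts down and loses only its fixed cost.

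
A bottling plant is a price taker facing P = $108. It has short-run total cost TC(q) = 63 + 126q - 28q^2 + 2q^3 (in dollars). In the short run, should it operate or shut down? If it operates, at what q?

From TC, MC = TC'(q) = 126 - 56q + 6q^2 and AVC = VC/q = 126 - 28q + 2q^2.
The AVC parabola has its vertex at q = 28/4 = 7, where AVC = 126 - 28·7 + 2·7^2 = $28.
Since P = $108 ≥ min AVC = $28, price covers variable cost and the firm should produce.
Set P = MC: 108 = 126 - 56q + 6q^2 → 18 - 56q + 6q^2 = 0. The roots are q = 1/3 and q = 9; the profit-maximizing output is on the rising part of MC, so q* = 9.
Check: AVC at q = 9 is $36 ≤ P, so revenue covers variable cost.
Profit = P·q − TC = 108·9 − 387 = $585.

Produce at q = 9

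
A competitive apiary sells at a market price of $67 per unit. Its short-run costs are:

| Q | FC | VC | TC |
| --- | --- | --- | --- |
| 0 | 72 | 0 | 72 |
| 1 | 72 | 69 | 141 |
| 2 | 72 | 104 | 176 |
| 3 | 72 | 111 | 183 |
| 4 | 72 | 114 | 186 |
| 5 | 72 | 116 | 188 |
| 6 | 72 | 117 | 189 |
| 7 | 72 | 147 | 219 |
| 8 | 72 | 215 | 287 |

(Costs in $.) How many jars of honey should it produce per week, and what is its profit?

Profit at each row (π = 67Q − TC): Q=0: -72; Q=1: -74; Q=2: -42; Q=3: 18; Q=4: 82; Q=5: 147; Q=6: 213; Q=7: 250; Q=8: 249.
Profit is maximized at Q = 7. AVC there is 147/7 = $21 ≤ P, so producing beats shutting down (which would give -$72).

Q = 7; profit = $250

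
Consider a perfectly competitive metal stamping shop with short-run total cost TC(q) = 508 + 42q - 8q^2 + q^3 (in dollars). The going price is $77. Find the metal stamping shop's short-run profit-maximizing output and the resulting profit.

Profit = -$214 at q = 7

AVC = 42 - 8q + q^2; min AVC = $26 at q = 4. Since P = $77 ≥ min AVC, the firm produces.
With MC = 42 - 16q + 3q^2, P = MC on the upward-sloping part at q* = 7.
TR = 77·7 = 539. TC = 508 + 245 = 753. Profit = 539 − 753 = -$214.
Shutting down would mean losing the fixed cost of $508, so operating at a loss of $214 is better by $294.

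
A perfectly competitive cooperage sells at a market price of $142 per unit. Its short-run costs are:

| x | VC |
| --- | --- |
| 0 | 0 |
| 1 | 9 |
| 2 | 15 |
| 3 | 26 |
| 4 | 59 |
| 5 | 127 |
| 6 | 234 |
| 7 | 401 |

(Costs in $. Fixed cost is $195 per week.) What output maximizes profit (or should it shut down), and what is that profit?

Tabulate TR − TC: x=0: -195; x=1: -62; x=2: 74; x=3: 205; x=4: 314; x=5: 388; x=6: 423; x=7: 398.
Profit is maximized at x = 6. AVC there is 234/6 = $39 ≤ P, so producing beats shutting down (which would give -$195).

x = 6; profit = $423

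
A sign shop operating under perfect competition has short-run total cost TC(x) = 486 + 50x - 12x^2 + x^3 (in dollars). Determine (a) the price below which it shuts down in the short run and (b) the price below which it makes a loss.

AVC = 50 - 12x + x^2; minimized at x = 6, giving min AVC = $14. That is the shutdown price.
ATC = 486/x + 50 - 12x + x^2. Setting dATC/dx = −486/x^2 − 12 + 2x = 0 gives x = 9 (since 2·9^3 − 12·9^2 = 486).
min ATC = 486/9 + 50 − 12·9 + 9^2 = $77. That is the break-even price.
For $14 ≤ P < $77 the firm produces at a loss; below $14 it shuts down.

Shutdown price = $14; break-even price = $77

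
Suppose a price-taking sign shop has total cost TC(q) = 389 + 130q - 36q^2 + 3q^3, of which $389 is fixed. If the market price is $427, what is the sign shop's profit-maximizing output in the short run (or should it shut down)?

Variable cost is VC = 130q - 36q^2 + 3q^3, so AVC = VC/q = 130 - 36q + 3q^2 and MC = dTC/dq = 130 - 72q + 9q^2.
AVC is minimized where dAVC/dq = -36 + 6q = 0, at q = 6; min AVC = 130 - 36·6 + 3·6^2 = $22.
P = $427 exceeds min AVC = $22, so the firm stays open.
Set P = MC: 427 = 130 - 72q + 9q^2 → -297 - 72q + 9q^2 = 0. The roots are q = -3 and q = 11; the profit-maximizing output is on the rising part of MC, so q* = 11.
Check: AVC at q = 11 is $97 ≤ P, so revenue covers variable cost.
Profit = P·q − TC = 427·11 − 1456 = $3241.

Produce at q = 11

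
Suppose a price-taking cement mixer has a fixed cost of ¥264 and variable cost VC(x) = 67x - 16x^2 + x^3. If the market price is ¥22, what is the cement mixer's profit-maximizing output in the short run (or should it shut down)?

Produce at x = 9

Variable cost is VC = 67x - 16x^2 + x^3, so AVC = VC/x = 67 - 16x + x^2 and MC = dTC/dx = 67 - 32x + 3x^2.
AVC is minimized where dAVC/dx = -16 + 2x = 0, at x = 8; min AVC = 67 - 16·8 + 8^2 = ¥3.
P = ¥22 exceeds min AVC = ¥3, so the firm stays open.
P = MC gives 45 - 32x + 3x^2 = 0, with roots 5/3 and 9. Take the larger (rising MC): x* = 9.
Check: AVC at x = 9 is ¥4 ≤ P, so revenue covers variable cost.
Profit = P·x − TC = 22·9 − 300 = -¥102, a loss, but smaller than the ¥264 fixed cost the firm would lose by shutting down.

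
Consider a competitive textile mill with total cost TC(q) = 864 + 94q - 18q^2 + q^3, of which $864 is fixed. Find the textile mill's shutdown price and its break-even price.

AVC = 94 - 18q + q^2; minimized at q = 9, giving min AVC = $13. That is the shutdown price.
ATC = 864/q + 94 - 18q + q^2. Setting dATC/dq = −864/q^2 − 18 + 2q = 0 gives q = 12 (since 2·12^3 − 18·12^2 = 864).
min ATC = 864/12 + 94 − 18·12 + 12^2 = $94. That is the break-even price.
Between these two prices the firm operates at a loss; above $94 it earns a profit.

Shutdown price = $13; break-even price = $94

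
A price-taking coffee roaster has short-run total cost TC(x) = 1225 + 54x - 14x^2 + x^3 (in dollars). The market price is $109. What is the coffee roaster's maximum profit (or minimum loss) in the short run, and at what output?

Profit = -$257 at x = 11

AVC = 54 - 14x + x^2 has its minimum $5 at x = 7; price $109 clears that bar, so the firm operates.
With MC = 54 - 28x + 3x^2, P = MC on the upward-sloping part at x* = 11.
TR = 109·11 = 1199. TC = 1225 + 231 = 1456. Profit = 1199 − 1456 = -$257.
Shutting down would mean losing the fixed cost of $1225, so operating at a loss of $257 is better by $968.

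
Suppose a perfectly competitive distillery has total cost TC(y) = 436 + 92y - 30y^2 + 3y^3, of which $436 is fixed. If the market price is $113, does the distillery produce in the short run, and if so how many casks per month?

Variable cost is VC = 92y - 30y^2 + 3y^3, so AVC = VC/y = 92 - 30y + 3y^2 and MC = dTC/dy = 92 - 60y + 9y^2.
AVC is minimized where dAVC/dy = -30 + 6y = 0, at y = 5; min AVC = 92 - 30·5 + 3·5^2 = $17.
P = $113 exceeds min AVC = $17, so the firm stays open.
Set P = MC: 113 = 92 - 60y + 9y^2 → -21 - 60y + 9y^2 = 0. The roots are y = -1/3 and y = 7; the profit-maximizing output is on the rising part of MC, so y* = 7.
Check: AVC at y = 7 is $29 ≤ P, so revenue covers variable cost.
Profit = P·y − TC = 113·7 − 639 = $152.

Produce at y = 7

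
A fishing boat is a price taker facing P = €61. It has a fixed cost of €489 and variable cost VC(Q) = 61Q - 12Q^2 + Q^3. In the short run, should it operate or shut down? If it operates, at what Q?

Produce at Q = 8

Variable cost is VC = 61Q - 12Q^2 + Q^3, so AVC = VC/Q = 61 - 12Q + Q^2 and MC = dTC/dQ = 61 - 24Q + 3Q^2.
AVC is minimized where dAVC/dQ = -12 + 2Q = 0, at Q = 6; min AVC = 61 - 12·6 + 6^2 = €25.
P = €61 exceeds min AVC = €25, so the firm stays open.
Solving P = MC: -24Q + 3Q^2 = 0 ⇒ Q = 0 or 8. On the upward-sloping branch, Q* = 8.
Check: AVC at Q = 8 is €29 ≤ P, so revenue covers variable cost.
Profit = P·Q − TC = 61·8 − 721 = -€233, a loss, but smaller than the €489 fixed cost the firm would lose by shutting down.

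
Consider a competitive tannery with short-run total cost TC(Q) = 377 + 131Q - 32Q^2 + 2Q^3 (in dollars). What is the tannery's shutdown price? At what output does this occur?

$3 per unit, at Q = 8

Short-run supply begins at min AVC. From VC = 131Q - 32Q^2 + 2Q^3, AVC = 131 - 32Q + 2Q^2.
At the minimum of AVC, MC = AVC. MC = 131 - 64Q + 6Q^2; setting MC = AVC gives 4Q^2 - 32Q = 0, so Q = 8. min AVC = 3.
So the shutdown price is $3.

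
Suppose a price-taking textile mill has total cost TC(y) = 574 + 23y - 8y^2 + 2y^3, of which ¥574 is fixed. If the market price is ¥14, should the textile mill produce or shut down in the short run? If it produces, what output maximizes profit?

Shut down

Variable cost is VC = 23y - 8y^2 + 2y^3, so AVC = VC/y = 23 - 8y + 2y^2 and MC = dTC/dy = 23 - 16y + 6y^2.
AVC hits its minimum where MC = AVC, at y = 2, giving min AVC = 23 - 8·2 + 2·2^2 = ¥15.
With P < min AVC (¥14 < ¥15), every unit sold adds to the loss.
The firm minimizes its loss by shutting down and losing only its fixed cost of ¥574.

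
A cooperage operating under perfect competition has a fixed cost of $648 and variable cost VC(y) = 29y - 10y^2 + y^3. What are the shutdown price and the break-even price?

AVC = 29 - 10y + y^2; minimized at y = 5, giving min AVC = $4. That is the shutdown price.
ATC = 648/y + 29 - 10y + y^2. Setting dATC/dy = −648/y^2 − 10 + 2y = 0 gives y = 9 (since 2·9^3 − 10·9^2 = 648).
min ATC = 648/9 + 29 − 10·9 + 9^2 = $92. That is the break-even price.
Between these two prices the firm operates at a loss; above $92 it earns a profit.

Shutdown price = $4; break-even price = $92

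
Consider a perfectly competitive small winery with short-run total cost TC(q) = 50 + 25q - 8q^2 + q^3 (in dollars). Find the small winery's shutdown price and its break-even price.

Shutdown price = $9; break-even price = $20

AVC = 25 - 8q + q^2; minimized at q = 4, giving min AVC = $9. That is the shutdown price.
ATC = 50/q + 25 - 8q + q^2. Setting dATC/dq = −50/q^2 − 8 + 2q = 0 gives q = 5 (since 2·5^3 − 8·5^2 = 50).
min ATC = 50/5 + 25 − 8·5 + 5^2 = $20. That is the break-even price.
For $9 ≤ P < $20 the firm produces at a loss; below $9 it shuts down.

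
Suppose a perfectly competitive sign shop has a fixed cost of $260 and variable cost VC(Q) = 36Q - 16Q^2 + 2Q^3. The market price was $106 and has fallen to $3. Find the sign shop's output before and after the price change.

Output falls from 7 to 0 (the firm shuts down)

AVC = 36 - 16Q + 2Q^2, minimized at Q = 4 where min AVC = $4. MC = 36 - 32Q + 6Q^2.
At P = $106 ≥ min AVC, set P = MC on the rising branch: Q = 7.
At P = $3 < min AVC = $4, price no longer covers variable cost at any output, so the firm shuts down: Q = 0.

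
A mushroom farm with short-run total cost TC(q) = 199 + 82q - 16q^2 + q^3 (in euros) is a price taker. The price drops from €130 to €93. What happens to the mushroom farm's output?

Output falls from 12 to 11

AVC = 82 - 16q + q^2, minimized at q = 8 where min AVC = €18. MC = 82 - 32q + 3q^2.
With P = €130 above the shutdown price, P = MC gives q = 12.
At P = €93 ≥ min AVC, set P = MC: q = 11. The firm stays open but cuts output.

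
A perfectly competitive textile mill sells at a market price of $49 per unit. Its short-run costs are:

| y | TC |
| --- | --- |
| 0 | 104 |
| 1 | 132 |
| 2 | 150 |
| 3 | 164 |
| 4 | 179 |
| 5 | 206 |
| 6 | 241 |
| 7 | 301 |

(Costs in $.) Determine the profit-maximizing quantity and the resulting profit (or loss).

Tabulate TR − TC: y=0: -104; y=1: -83; y=2: -52; y=3: -17; y=4: 17; y=5: 39; y=6: 53; y=7: 42.
Profit is maximized at y = 6. AVC there is 137/6 = $22.83 ≤ P, so producing beats shutting down (which would give -$104).

y = 6; profit = $53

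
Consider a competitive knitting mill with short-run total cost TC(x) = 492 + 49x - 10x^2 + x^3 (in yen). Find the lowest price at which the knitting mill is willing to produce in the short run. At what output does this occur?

¥24 per unit, at x = 5

Short-run supply begins at min AVC. From VC = 49x - 10x^2 + x^3, AVC = 49 - 10x + x^2.
At the minimum of AVC, MC = AVC. MC = 49 - 20x + 3x^2; setting MC = AVC gives 2x^2 - 10x = 0, so x = 5. min AVC = 24.
For P < ¥24 the firm produces nothing.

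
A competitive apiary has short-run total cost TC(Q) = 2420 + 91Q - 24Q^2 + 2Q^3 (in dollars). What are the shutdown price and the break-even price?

Shutdown price = $19; break-even price = $289

Shutdown price = min AVC. AVC = 91 - 24Q + 2Q^2, with vertex at Q = 6 and minimum $19.
ATC = 2420/Q + 91 - 24Q + 2Q^2. Setting dATC/dQ = −2420/Q^2 − 24 + 4Q = 0 gives Q = 11 (since 4·11^3 − 24·11^2 = 2420).
min ATC = 2420/11 + 91 − 24·11 + 2·11^2 = $289. That is the break-even price.
Between these two prices the firm operates at a loss; above $289 it earns a profit.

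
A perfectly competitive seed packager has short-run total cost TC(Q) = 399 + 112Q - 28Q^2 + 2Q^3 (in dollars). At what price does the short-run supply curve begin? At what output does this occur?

$14 per unit, at Q = 7

The firm shuts down when price falls below the minimum of average variable cost. AVC = VC/Q = 112 - 28Q + 2Q^2.
At the minimum of AVC, MC = AVC. MC = 112 - 56Q + 6Q^2; setting MC = AVC gives 4Q^2 - 28Q = 0, so Q = 7. min AVC = 14.
The firm shuts down for any P below $14.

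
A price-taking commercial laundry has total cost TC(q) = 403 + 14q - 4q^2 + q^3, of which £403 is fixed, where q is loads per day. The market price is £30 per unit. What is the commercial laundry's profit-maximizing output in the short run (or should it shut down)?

Variable cost is VC = 14q - 4q^2 + q^3, so AVC = VC/q = 14 - 4q + q^2 and MC = dTC/dq = 14 - 8q + 3q^2.
AVC is minimized where dAVC/dq = -4 + 2q = 0, at q = 2; min AVC = 14 - 4·2 + 2^2 = £10.
P = £30 exceeds min AVC = £10, so the firm stays open.
Set P = MC: 30 = 14 - 8q + 3q^2 → -16 - 8q + 3q^2 = 0. The roots are q = -4/3 and q = 4; the profit-maximizing output is on the rising part of MC, so q* = 4.
Check: AVC at q = 4 is £14 ≤ P, so revenue covers variable cost.
Profit = P·q − TC = 30·4 − 459 = -£339, a loss, but smaller than the £403 fixed cost the firm would lose by shutting down.

Produce at q = 4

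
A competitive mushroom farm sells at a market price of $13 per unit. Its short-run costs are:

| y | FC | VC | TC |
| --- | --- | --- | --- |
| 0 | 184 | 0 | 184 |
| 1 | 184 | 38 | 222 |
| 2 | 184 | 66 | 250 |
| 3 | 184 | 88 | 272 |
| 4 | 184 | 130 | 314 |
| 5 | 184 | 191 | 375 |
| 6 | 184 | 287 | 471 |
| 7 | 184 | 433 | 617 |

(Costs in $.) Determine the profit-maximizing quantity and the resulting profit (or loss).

Profit at each row (π = 13y − TC): y=0: -184; y=1: -209; y=2: -224; y=3: -233; y=4: -262; y=5: -310; y=6: -393; y=7: -526.
Profit is highest at y = 0. Equivalently, the lowest AVC in the table is 88/3 ≈ $29.33 at y = 3, and P = $13 falls below it — price never covers variable cost, so the firm shuts down and loses only its fixed cost.

y = 0 (shut down); profit = -$184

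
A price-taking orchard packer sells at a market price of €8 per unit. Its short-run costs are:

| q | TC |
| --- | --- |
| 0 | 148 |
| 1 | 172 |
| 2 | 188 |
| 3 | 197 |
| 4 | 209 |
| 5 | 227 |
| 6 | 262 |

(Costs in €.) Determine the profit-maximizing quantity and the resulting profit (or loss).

Tabulate TR − TC: q=0: -148; q=1: -164; q=2: -172; q=3: -173; q=4: -177; q=5: -187; q=6: -214.
Profit is highest at q = 0. Equivalently, the lowest AVC in the table is 61/4 ≈ €15.25 at q = 4, and P = €8 falls below it — price never covers variable cost, so the firm shuts down and loses only its fixed cost.

q = 0 (shut down); profit = -€148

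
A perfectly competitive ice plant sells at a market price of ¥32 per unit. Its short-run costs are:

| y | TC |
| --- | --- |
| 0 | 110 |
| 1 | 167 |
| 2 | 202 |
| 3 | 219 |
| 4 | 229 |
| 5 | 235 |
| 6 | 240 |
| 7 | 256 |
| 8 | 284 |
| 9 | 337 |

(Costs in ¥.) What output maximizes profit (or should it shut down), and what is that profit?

Tabulate TR − TC: y=0: -110; y=1: -135; y=2: -138; y=3: -123; y=4: -101; y=5: -75; y=6: -48; y=7: -32; y=8: -28; y=9: -49.
Profit is maximized at y = 8. AVC there is 174/8 = ¥21.75 ≤ P, so producing beats shutting down (which would give -¥110).

y = 8; profit = -¥28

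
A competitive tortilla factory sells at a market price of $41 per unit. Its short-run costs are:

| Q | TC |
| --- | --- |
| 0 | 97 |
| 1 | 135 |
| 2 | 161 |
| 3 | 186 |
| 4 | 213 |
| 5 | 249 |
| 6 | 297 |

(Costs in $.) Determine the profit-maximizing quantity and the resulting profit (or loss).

Q = 5; profit = -$44

Tabulate TR − TC: Q=0: -97; Q=1: -94; Q=2: -79; Q=3: -63; Q=4: -49; Q=5: -44; Q=6: -51.
Profit is maximized at Q = 5. AVC there is 152/5 = $30.40 ≤ P, so producing beats shutting down (which would give -$97).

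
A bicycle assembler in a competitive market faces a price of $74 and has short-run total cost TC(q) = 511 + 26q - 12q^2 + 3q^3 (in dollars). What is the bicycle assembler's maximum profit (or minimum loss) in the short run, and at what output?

AVC = 26 - 12q + 3q^2 has its minimum $14 at q = 2; price $74 clears that bar, so the firm operates.
MC = 26 - 24q + 9q^2. Setting P = MC and taking the root on the rising branch gives q* = 4.
TR = 74·4 = 296. TC = 511 + 104 = 615. Profit = 296 − 615 = -$319.
By producing, the firm covers all variable cost plus $192 of fixed cost; shutting down would lose the full $511.

Profit = -$319 at q = 4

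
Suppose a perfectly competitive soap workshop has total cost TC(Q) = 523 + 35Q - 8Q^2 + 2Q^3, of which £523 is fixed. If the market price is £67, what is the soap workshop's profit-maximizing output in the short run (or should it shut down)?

Produce at Q = 4

From TC, MC = TC'(Q) = 35 - 16Q + 6Q^2 and AVC = VC/Q = 35 - 8Q + 2Q^2.
AVC hits its minimum where MC = AVC, at Q = 2, giving min AVC = 35 - 8·2 + 2·2^2 = £27.
P = £67 exceeds min AVC = £27, so the firm stays open.
P = MC gives -32 - 16Q + 6Q^2 = 0, with roots -4/3 and 4. Take the larger (rising MC): Q* = 4.
Check: AVC at Q = 4 is £35 ≤ P, so revenue covers variable cost.
Profit = P·Q − TC = 67·4 − 663 = -£395, a loss, but smaller than the £523 fixed cost the firm would lose by shutting down.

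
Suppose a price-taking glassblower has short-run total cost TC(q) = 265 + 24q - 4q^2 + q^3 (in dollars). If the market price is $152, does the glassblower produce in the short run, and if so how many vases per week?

Produce at q = 8

From TC, MC = TC'(q) = 24 - 8q + 3q^2 and AVC = VC/q = 24 - 4q + q^2.
AVC hits its minimum where MC = AVC, at q = 2, giving min AVC = 24 - 4·2 + 2^2 = $20.
P = $152 exceeds min AVC = $20, so the firm stays open.
Solving P = MC: -128 - 8q + 3q^2 = 0 ⇒ q = -16/3 or 8. On the upward-sloping branch, q* = 8.
Check: AVC at q = 8 is $56 ≤ P, so revenue covers variable cost.
Profit = P·q − TC = 152·8 − 713 = $503.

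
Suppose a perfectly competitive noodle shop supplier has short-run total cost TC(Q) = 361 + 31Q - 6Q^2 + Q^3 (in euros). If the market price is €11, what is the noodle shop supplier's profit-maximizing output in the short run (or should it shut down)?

Variable cost is VC = 31Q - 6Q^2 + Q^3, so AVC = VC/Q = 31 - 6Q + Q^2 and MC = dTC/dQ = 31 - 12Q + 3Q^2.
AVC is minimized where dAVC/dQ = -6 + 2Q = 0, at Q = 3; min AVC = 31 - 6·3 + 3^2 = €22.
With P < min AVC (€11 < €22), every unit sold adds to the loss.
Shutting down limits the loss to fixed cost, €361.

Shut down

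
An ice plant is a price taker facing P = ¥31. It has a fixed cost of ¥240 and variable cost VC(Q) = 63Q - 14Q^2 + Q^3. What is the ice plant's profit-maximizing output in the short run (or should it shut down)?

Produce at Q = 8

From TC, MC = TC'(Q) = 63 - 28Q + 3Q^2 and AVC = VC/Q = 63 - 14Q + Q^2.
AVC hits its minimum where MC = AVC, at Q = 7, giving min AVC = 63 - 14·7 + 7^2 = ¥14.
Since P = ¥31 ≥ min AVC = ¥14, price covers variable cost and the firm should produce.
Solving P = MC: 32 - 28Q + 3Q^2 = 0 ⇒ Q = 4/3 or 8. On the upward-sloping branch, Q* = 8.
Check: AVC at Q = 8 is ¥15 ≤ P, so revenue covers variable cost.
Profit = P·Q − TC = 31·8 − 360 = -¥112, a loss, but smaller than the ¥240 fixed cost the firm would lose by shutting down.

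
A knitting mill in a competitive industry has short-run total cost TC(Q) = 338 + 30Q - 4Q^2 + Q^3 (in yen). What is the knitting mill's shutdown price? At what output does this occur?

¥26 per unit, at Q = 2

Short-run supply begins at min AVC. From VC = 30Q - 4Q^2 + Q^3, AVC = 30 - 4Q + Q^2.
At the minimum of AVC, MC = AVC. MC = 30 - 8Q + 3Q^2; setting MC = AVC gives 2Q^2 - 4Q = 0, so Q = 2. min AVC = 26.
For P < ¥26 the firm produces nothing.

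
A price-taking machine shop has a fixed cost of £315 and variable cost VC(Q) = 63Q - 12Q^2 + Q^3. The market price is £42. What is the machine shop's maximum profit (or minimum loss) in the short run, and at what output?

Profit = -£217 at Q = 7

AVC = 63 - 12Q + Q^2 has its minimum £27 at Q = 6; price £42 clears that bar, so the firm operates.
With MC = 63 - 24Q + 3Q^2, P = MC on the upward-sloping part at Q* = 7.
TR = 42·7 = 294. TC = 315 + 196 = 511. Profit = 294 − 511 = -£217.
By producing, the firm covers all variable cost plus £98 of fixed cost; shutting down would lose the full £315.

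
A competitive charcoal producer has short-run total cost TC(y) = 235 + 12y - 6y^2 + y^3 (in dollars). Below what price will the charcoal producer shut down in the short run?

$3 per unit

The shutdown price is the minimum of AVC. VC = 12y - 6y^2 + y^3, so AVC = 12 - 6y + y^2.
dAVC/dy = -6 + 2y = 0 gives y = 3. min AVC = 12 - 6·3 + 3^2 = 3.
So the shutdown price is $3.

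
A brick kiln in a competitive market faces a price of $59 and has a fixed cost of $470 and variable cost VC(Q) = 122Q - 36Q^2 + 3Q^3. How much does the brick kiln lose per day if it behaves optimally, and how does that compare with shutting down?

AVC = 122 - 36Q + 3Q^2; min AVC = $14 at Q = 6. Since P = $59 ≥ min AVC, the firm produces.
MC = 122 - 72Q + 9Q^2. Setting P = MC and taking the root on the rising branch gives Q* = 7.
TR = 59·7 = 413. TC = 470 + 119 = 589. Profit = 413 − 589 = -$176.
Shutting down would mean losing the fixed cost of $470, so operating at a loss of $176 is better by $294.

Profit = -$176 at Q = 7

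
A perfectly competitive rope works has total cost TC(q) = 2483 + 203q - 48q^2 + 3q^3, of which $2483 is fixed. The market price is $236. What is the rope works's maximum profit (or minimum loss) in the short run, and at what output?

AVC = 203 - 48q + 3q^2 has its minimum $11 at q = 8; price $236 clears that bar, so the firm operates.
With MC = 203 - 96q + 9q^2, P = MC on the upward-sloping part at q* = 11.
TR = 236·11 = 2596. TC = 2483 + 418 = 2901. Profit = 2596 − 2901 = -$305.
That loss of $305 beats the $2483 the firm would lose by shutting down; producing recovers $2178 of fixed cost.

Profit = -$305 at q = 11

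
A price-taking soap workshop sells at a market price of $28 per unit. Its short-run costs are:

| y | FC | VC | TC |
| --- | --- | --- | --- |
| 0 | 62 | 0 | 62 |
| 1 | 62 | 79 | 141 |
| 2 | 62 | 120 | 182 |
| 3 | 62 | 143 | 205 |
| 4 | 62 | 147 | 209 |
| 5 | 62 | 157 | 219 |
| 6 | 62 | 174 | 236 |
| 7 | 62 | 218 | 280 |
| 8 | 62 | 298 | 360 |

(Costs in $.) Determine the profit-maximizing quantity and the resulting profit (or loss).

y = 0 (shut down); profit = -$62

Profit at each row (π = 28y − TC): y=0: -62; y=1: -113; y=2: -126; y=3: -121; y=4: -97; y=5: -79; y=6: -68; y=7: -84; y=8: -136.
Profit is highest at y = 0. Equivalently, the lowest AVC in the table is 174/6 ≈ $29 at y = 6, and P = $28 falls below it — price never covers variable cost, so the firm shuts down and loses only its fixed cost.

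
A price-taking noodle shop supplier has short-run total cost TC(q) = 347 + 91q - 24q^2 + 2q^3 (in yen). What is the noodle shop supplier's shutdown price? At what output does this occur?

The firm shuts down when price falls below the minimum of average variable cost. AVC = VC/q = 91 - 24q + 2q^2.
dAVC/dq = -24 + 4q = 0 gives q = 6. min AVC = 91 - 24·6 + 2·6^2 = 19.
For P < ¥19 the firm produces nothing.

¥19 per unit, at q = 6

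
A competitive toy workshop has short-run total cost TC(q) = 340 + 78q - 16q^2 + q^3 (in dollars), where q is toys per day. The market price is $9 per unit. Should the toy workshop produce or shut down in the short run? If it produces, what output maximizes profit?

Strip out fixed cost: VC = 78q - 16q^2 + q^3. Then AVC = 78 - 16q + q^2 and MC = 78 - 32q + 3q^2.
AVC is minimized where dAVC/dq = -16 + 2q = 0, at q = 8; min AVC = 78 - 16·8 + 8^2 = $14.
Since P = $9 < min AVC = $14, price fails to cover variable cost at any output.
The firm minimizes its loss by shutting down and losing only its fixed cost of $340.

Shut down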